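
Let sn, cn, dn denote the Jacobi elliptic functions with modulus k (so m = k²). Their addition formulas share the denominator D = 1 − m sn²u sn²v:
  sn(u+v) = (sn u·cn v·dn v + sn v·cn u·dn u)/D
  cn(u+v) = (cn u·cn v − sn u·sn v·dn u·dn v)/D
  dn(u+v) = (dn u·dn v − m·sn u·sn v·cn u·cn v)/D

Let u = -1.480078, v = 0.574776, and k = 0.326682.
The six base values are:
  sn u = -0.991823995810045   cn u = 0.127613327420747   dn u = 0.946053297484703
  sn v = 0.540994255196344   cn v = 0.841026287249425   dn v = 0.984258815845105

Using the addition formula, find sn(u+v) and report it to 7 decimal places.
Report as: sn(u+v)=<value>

sn(u+v)=-0.7796617

m = k² = 0.106721129124
D = 1 − m·sn²u·sn²v = 0.9692740767992285
sn(u+v) = (sn u·cn v·dn v + sn v·cn u·dn u)/D = -0.7557058427892276/0.9692740767992285 = -0.7796616673013132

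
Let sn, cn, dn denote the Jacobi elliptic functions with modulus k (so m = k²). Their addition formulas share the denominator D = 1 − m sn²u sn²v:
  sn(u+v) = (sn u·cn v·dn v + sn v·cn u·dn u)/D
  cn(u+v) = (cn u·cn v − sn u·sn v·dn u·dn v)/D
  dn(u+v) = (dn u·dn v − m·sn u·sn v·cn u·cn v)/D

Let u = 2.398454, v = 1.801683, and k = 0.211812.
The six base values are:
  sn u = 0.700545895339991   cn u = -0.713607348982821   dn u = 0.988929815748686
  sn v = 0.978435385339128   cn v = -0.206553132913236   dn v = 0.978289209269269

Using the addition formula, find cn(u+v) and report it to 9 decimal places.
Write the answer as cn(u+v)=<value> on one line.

cn(u+v)=-0.526841444

m = k² = 0.044864323344
D = 1 − m·sn²u·sn²v = 0.978921553060135
cn(u+v) = (cn u·cn v − sn u·sn v·dn u·dn v)/D = -0.5157364443128411/0.978921553060135 = -0.5268414437302306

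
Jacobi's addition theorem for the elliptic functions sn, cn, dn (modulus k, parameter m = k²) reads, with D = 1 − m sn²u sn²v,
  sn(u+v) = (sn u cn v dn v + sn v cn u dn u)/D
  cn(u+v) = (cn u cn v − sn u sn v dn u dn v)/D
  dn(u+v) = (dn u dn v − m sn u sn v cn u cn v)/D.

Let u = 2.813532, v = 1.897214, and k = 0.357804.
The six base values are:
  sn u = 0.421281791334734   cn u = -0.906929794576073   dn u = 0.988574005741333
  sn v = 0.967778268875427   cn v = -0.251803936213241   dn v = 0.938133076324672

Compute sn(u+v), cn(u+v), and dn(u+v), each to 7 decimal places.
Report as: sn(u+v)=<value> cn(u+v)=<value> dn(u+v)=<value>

m = k² = 0.128023702416
D = 1 − m·sn²u·sn²v = 0.9787192224753844
sn(u+v) = (sn u·cn v·dn v + sn v·cn u·dn u)/D = -0.9671958165330558/0.9787192224753844 = -0.9882260349263566
cn(u+v) = (cn u·cn v − sn u·sn v·dn u·dn v)/D = -0.1497450130180518/0.9787192224753844 = -0.1530009931135464
dn(u+v) = (dn u·dn v − m·sn u·sn v·cn u·cn v)/D = 0.9154940043029648/0.9787192224753844 = 0.9354000445474956

sn(u+v)=-0.9882260 cn(u+v)=-0.1530010 dn(u+v)=0.9354000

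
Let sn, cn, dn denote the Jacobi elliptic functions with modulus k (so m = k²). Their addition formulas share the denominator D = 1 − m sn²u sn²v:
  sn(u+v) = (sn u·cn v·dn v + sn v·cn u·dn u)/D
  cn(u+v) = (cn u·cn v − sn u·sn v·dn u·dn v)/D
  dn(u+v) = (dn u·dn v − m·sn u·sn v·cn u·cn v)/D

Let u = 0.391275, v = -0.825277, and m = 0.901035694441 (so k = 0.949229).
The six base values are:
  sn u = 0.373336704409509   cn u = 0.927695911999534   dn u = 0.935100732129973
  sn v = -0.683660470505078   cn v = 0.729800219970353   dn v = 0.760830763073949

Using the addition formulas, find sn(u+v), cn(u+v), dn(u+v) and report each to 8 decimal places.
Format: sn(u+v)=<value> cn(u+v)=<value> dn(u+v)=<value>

m = k² = 0.901035694441
D = 1 − m·sn²u·sn²v = 0.9413018634904809
sn(u+v) = (sn u·cn v·dn v + sn v·cn u·dn u)/D = -0.3857711548319424/0.9413018634904809 = -0.4098272507412747
cn(u+v) = (cn u·cn v − sn u·sn v·dn u·dn v)/D = 0.8586208792652793/0.9413018634904809 = 0.912163156759715
dn(u+v) = (dn u·dn v − m·sn u·sn v·cn u·cn v)/D = 0.8671549004022867/0.9413018634904809 = 0.9212293463297239

sn(u+v)=-0.40982725 cn(u+v)=0.91216316 dn(u+v)=0.92122935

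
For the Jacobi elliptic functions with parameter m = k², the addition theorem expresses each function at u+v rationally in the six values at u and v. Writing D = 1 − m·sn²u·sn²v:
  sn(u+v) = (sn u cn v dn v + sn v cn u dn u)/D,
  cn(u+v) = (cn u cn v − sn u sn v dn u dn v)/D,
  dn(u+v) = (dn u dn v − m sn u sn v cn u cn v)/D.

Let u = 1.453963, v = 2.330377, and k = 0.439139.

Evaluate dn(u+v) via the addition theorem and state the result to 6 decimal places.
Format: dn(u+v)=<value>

sn u = 0.9835233811618728, cn u = 0.1807809688764764, dn u = 0.9019198351724997
sn v = 0.8172948202121087, cn v = -0.5762197296643503, dn v = 0.9333736987892391
m = k² = 0.192843061321
D = 1 − m·sn²u·sn²v = 0.8753963145720847
dn(u+v) = (dn u·dn v − m·sn u·sn v·cn u·cn v)/D = 0.8579758638572038/0.8753963145720847 = 0.9800999268275462

dn(u+v)=0.980100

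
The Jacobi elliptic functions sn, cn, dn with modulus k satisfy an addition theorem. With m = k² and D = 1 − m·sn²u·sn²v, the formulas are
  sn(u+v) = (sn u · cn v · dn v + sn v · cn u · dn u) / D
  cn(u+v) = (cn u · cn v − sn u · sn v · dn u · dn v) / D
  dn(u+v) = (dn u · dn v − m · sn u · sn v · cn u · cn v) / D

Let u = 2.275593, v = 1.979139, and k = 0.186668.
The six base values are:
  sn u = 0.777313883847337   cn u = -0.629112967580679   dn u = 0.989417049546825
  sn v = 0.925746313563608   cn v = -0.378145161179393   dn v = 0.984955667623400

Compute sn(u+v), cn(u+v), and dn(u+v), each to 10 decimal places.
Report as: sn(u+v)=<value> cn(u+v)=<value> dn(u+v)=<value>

sn(u+v)=-0.8816589609 cn(u+v)=-0.4718871440 dn(u+v)=0.9863641526

m = k² = 0.034844942224
D = 1 − m·sn²u·sn²v = 0.9819566746145893
sn(u+v) = (sn u·cn v·dn v + sn v·cn u·dn u)/D = -0.865750901368998/0.9819566746145893 = -0.8816589608791026
cn(u+v) = (cn u·cn v − sn u·sn v·dn u·dn v)/D = -0.4633727307458975/0.9819566746145893 = -0.4718871440308381
dn(u+v) = (dn u·dn v − m·sn u·sn v·cn u·cn v)/D = 0.9685668632719856/0.9819566746145893 = 0.9863641526263273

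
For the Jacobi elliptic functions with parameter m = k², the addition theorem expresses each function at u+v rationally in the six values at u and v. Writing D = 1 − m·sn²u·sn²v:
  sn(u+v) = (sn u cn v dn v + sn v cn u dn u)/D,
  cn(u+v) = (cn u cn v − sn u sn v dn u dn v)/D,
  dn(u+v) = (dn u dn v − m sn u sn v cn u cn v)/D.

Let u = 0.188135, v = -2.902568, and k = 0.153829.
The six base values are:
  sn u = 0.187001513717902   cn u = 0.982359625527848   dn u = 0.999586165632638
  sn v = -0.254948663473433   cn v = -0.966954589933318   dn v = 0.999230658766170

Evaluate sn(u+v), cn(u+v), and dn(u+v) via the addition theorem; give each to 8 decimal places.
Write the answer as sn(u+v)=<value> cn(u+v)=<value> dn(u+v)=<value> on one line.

m = k² = 0.023663361241
D = 1 − m·sn²u·sn²v = 0.9999462136396841
sn(u+v) = (sn u·cn v·dn v + sn v·cn u·dn u)/D = -0.4310304864491814/0.9999462136396841 = -0.4310536712572591
cn(u+v) = (cn u·cn v − sn u·sn v·dn u·dn v)/D = -0.902277756527181/0.9999462136396841 = -0.9023262893741038
dn(u+v) = (dn u·dn v − m·sn u·sn v·cn u·cn v)/D = 0.9977454979331327/0.9999462136396841 = 0.9977991659185937

sn(u+v)=-0.43105367 cn(u+v)=-0.90232629 dn(u+v)=0.99779917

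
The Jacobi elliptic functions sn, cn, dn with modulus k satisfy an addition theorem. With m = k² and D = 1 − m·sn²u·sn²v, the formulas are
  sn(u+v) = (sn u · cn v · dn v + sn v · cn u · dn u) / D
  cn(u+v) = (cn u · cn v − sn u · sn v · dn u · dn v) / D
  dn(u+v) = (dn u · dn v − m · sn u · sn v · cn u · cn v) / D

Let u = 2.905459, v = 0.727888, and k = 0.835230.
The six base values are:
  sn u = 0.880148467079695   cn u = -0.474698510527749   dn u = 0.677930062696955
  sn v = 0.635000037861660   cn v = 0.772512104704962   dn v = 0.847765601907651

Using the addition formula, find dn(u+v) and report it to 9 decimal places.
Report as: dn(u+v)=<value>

dn(u+v)=0.917669093

m = k² = 0.6976091529
D = 1 − m·sn²u·sn²v = 0.7820928170509913
dn(u+v) = (dn u·dn v − m·sn u·sn v·cn u·cn v)/D = 0.7177024058100985/0.7820928170509913 = 0.9176690926740801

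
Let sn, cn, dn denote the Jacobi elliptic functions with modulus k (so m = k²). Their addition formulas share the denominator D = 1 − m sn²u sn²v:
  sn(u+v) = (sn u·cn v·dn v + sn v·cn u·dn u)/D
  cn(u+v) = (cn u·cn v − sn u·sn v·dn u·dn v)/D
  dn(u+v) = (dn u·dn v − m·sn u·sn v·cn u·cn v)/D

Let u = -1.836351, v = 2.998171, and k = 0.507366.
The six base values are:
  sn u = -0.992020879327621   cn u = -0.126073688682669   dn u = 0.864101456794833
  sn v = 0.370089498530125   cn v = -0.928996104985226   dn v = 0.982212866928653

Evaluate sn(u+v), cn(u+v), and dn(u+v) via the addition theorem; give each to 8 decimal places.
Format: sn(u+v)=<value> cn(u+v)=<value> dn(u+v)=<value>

sn(u+v)=0.89596107 cn(u+v)=0.44413259 dn(u+v)=0.89070582

m = k² = 0.257420257956
D = 1 − m·sn²u·sn²v = 0.9653025250416422
sn(u+v) = (sn u·cn v·dn v + sn v·cn u·dn u)/D = 0.8648734845313492/0.9653025250416422 = 0.8959610713688327
cn(u+v) = (cn u·cn v − sn u·sn v·dn u·dn v)/D = 0.4287223117664538/0.9653025250416422 = 0.4441325912288058
dn(u+v) = (dn u·dn v − m·sn u·sn v·cn u·cn v)/D = 0.8598005758589878/0.9653025250416422 = 0.8907058186985441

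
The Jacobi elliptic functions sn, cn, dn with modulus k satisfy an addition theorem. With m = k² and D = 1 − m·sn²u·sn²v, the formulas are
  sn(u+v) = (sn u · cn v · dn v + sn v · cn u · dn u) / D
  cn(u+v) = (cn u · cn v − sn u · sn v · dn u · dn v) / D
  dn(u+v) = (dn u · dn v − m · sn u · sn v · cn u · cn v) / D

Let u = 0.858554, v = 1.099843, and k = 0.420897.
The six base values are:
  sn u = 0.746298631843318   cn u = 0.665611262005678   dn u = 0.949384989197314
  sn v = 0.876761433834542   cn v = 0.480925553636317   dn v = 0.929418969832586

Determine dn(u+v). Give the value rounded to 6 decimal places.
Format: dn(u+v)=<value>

dn(u+v)=0.914644

m = k² = 0.177154284609
D = 1 − m·sn²u·sn²v = 0.9241527519716508
dn(u+v) = (dn u·dn v − m·sn u·sn v·cn u·cn v)/D = 0.8452704084590372/0.9241527519716508 = 0.9146436091389431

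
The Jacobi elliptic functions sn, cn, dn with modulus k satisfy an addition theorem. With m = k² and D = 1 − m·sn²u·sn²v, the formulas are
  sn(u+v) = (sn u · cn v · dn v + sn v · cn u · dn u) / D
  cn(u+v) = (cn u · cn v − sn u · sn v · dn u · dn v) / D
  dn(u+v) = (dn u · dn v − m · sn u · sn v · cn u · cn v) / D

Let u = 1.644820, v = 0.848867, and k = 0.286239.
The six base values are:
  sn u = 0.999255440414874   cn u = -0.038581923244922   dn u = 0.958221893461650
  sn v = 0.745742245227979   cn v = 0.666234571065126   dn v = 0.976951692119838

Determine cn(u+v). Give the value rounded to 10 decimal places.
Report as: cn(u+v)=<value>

m = k² = 0.081932765121
D = 1 − m·sn²u·sn²v = 0.9545024357734066
cn(u+v) = (cn u·cn v − sn u·sn v·dn u·dn v)/D = -0.723301357257433/0.9545024357734066 = -0.7577784300480723

cn(u+v)=-0.7577784300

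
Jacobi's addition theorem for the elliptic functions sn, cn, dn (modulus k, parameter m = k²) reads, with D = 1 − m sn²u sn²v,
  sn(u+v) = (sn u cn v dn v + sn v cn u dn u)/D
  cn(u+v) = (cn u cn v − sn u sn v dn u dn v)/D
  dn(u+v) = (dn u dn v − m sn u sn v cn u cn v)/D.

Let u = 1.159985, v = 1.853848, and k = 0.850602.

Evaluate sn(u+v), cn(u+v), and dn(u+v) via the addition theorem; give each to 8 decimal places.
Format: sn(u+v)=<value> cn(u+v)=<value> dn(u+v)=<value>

sn(u+v)=0.86781964 cn(u+v)=-0.49687934 dn(u+v)=0.67461571

sn u = 0.8506006920988045, cn u = 0.5258121932791544, dn u = 0.69030064108385
sn v = 0.9906844698124709, cn v = 0.136177388990917, dn v = 0.5384175570626138
m = k² = 0.723523762404
D = 1 − m·sn²u·sn²v = 0.4862226286247572
sn(u+v) = (sn u·cn v·dn v + sn v·cn u·dn u)/D = 0.4219535456109602/0.4862226286247572 = 0.867819638103687
cn(u+v) = (cn u·cn v − sn u·sn v·dn u·dn v)/D = -0.2415939774355062/0.4862226286247572 = -0.4968793371851819
dn(u+v) = (dn u·dn v − m·sn u·sn v·cn u·cn v)/D = 0.3280134218023774/0.4862226286247572 = 0.6746157058344608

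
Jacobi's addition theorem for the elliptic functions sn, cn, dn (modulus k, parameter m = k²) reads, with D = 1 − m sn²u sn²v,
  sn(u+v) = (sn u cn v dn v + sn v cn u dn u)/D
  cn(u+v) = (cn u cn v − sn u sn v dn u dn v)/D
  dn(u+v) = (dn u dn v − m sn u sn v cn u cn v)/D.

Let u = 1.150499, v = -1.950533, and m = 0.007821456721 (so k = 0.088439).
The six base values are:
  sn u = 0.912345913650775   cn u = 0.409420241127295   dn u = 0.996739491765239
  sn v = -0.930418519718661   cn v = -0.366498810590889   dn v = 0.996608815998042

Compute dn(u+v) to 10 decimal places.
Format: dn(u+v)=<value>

dn(u+v)=0.9979876772

m = k² = 0.007821456721
D = 1 − m·sn²u·sn²v = 0.9943640984046341
dn(u+v) = (dn u·dn v − m·sn u·sn v·cn u·cn v)/D = 0.9923631168824569/0.9943640984046341 = 0.997987677224683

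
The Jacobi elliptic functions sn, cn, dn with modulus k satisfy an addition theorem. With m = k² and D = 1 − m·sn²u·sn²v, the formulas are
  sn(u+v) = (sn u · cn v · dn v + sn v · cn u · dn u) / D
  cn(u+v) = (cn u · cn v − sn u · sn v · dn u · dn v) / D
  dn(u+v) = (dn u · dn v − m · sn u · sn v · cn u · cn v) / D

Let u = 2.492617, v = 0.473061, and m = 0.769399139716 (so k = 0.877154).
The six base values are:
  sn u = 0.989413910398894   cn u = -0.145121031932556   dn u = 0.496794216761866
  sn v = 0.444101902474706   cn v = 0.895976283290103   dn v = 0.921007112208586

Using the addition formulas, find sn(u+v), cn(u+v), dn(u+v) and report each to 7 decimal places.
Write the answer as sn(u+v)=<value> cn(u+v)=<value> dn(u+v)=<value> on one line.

m = k² = 0.769399139716
D = 1 − m·sn²u·sn²v = 0.8514498866624886
sn(u+v) = (sn u·cn v·dn v + sn v·cn u·dn u)/D = 0.7844472273589471/0.8514498866624886 = 0.9213075715281631
cn(u+v) = (cn u·cn v − sn u·sn v·dn u·dn v)/D = -0.3310731897729339/0.8514498866624886 = -0.3888346160578796
dn(u+v) = (dn u·dn v − m·sn u·sn v·cn u·cn v)/D = 0.5015091374219064/0.8514498866624886 = 0.5890060534128682

sn(u+v)=0.9213076 cn(u+v)=-0.3888346 dn(u+v)=0.5890061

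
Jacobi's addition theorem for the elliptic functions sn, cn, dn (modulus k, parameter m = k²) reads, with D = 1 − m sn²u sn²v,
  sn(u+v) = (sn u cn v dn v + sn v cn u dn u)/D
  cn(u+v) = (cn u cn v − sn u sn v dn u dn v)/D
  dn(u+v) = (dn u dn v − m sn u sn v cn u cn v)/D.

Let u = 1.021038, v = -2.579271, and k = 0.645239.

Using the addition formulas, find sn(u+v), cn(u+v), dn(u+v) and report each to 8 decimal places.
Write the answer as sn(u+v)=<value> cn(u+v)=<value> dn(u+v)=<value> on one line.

sn(u+v)=-0.98438253 cn(u+v)=0.17604270 dn(u+v)=0.77237894

sn u = 0.8200301691521249, cn u = 0.5723202964078221, dn u = 0.8485498479596912
sn v = -0.8090407595764802, cn v = -0.5877525409080865, dn v = 0.852930398153664
m = k² = 0.416333367121
D = 1 − m·sn²u·sn²v = 0.8167509702533631
sn(u+v) = (sn u·cn v·dn v + sn v·cn u·dn u)/D = -0.8039953869988358/0.8167509702533631 = -0.9843825306377409
cn(u+v) = (cn u·cn v − sn u·sn v·dn u·dn v)/D = 0.1437830487032538/0.8167509702533631 = 0.1760427032717832
dn(u+v) = (dn u·dn v − m·sn u·sn v·cn u·cn v)/D = 0.6308412524546284/0.8167509702533631 = 0.7723789446603731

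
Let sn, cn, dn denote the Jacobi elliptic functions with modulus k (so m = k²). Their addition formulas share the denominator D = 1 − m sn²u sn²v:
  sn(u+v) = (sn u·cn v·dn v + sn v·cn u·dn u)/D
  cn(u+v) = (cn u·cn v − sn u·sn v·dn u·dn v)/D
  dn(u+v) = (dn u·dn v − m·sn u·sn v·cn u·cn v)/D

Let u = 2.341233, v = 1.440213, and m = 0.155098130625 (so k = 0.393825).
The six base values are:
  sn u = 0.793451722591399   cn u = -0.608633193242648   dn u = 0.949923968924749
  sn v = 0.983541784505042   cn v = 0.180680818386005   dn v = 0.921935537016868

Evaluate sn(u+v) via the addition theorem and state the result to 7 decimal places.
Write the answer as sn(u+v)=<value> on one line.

sn(u+v)=-0.4819978

m = k² = 0.155098130625
D = 1 − m·sn²u·sn²v = 0.90554320441305
sn(u+v) = (sn u·cn v·dn v + sn v·cn u·dn u)/D = -0.4364697871463473/0.90554320441305 = -0.481997750101008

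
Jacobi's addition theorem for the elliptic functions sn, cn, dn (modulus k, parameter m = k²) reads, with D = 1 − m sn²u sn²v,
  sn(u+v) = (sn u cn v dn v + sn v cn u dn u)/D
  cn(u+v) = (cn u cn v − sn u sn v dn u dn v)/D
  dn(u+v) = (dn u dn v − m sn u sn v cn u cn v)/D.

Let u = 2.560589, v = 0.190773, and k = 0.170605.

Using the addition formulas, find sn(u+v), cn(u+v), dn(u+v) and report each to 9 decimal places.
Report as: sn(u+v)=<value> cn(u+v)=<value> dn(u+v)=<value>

sn(u+v)=0.401488225 cn(u+v)=-0.915864185 dn(u+v)=0.997651398

sn u = 0.5673227729132082, cn u = -0.8234955199234956, dn u = 0.9953050102227782
sn v = 0.1895850994016172, cn v = 0.9818642931102439, dn v = 0.9994767905926111
m = k² = 0.029106066025
D = 1 − m·sn²u·sn²v = 0.9996632928449561
sn(u+v) = (sn u·cn v·dn v + sn v·cn u·dn u)/D = 0.401353041422776/0.9996632928449561 = 0.4014882253809277
cn(u+v) = (cn u·cn v − sn u·sn v·dn u·dn v)/D = -0.9155558067110425/0.9996632928449561 = -0.9158641847350913
dn(u+v) = (dn u·dn v − m·sn u·sn v·cn u·cn v)/D = 0.9973154816015556/0.9996632928449561 = 0.9976513979654901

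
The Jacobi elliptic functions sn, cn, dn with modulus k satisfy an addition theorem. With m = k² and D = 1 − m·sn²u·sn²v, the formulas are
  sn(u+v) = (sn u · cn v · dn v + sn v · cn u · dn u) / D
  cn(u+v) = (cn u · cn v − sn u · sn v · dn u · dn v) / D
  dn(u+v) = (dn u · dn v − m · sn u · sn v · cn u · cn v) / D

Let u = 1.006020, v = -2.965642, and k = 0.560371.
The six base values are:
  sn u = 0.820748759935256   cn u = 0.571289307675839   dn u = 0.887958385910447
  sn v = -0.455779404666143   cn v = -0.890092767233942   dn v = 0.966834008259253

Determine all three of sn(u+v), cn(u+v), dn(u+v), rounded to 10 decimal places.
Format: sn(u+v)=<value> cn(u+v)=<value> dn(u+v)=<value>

sn(u+v)=-0.9806118385 cn(u+v)=-0.1959602565 dn(u+v)=0.8354894830

m = k² = 0.314015657641
D = 1 − m·sn²u·sn²v = 0.9560578636120989
sn(u+v) = (sn u·cn v·dn v + sn v·cn u·dn u)/D = -0.9375216593825943/0.9560578636120989 = -0.9806118385350939
cn(u+v) = (cn u·cn v − sn u·sn v·dn u·dn v)/D = -0.1873493441756268/0.9560578636120989 = -0.1959602564930526
dn(u+v) = (dn u·dn v − m·sn u·sn v·cn u·cn v)/D = 0.7987762901659647/0.9560578636120989 = 0.8354894829776245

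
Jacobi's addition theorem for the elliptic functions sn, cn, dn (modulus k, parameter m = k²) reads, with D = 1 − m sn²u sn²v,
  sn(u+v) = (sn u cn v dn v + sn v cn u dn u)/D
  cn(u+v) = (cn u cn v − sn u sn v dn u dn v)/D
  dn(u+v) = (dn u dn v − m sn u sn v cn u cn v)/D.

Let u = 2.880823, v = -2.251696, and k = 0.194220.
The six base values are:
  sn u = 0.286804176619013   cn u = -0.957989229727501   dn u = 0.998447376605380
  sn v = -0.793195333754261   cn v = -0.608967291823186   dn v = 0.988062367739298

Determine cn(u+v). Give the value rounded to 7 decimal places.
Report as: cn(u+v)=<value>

cn(u+v)=0.8093912

m = k² = 0.0377214084
D = 1 − m·sn²u·sn²v = 0.9980478232150495
cn(u+v) = (cn u·cn v − sn u·sn v·dn u·dn v)/D = 0.8078111362382298/0.9980478232150495 = 0.8093912109702288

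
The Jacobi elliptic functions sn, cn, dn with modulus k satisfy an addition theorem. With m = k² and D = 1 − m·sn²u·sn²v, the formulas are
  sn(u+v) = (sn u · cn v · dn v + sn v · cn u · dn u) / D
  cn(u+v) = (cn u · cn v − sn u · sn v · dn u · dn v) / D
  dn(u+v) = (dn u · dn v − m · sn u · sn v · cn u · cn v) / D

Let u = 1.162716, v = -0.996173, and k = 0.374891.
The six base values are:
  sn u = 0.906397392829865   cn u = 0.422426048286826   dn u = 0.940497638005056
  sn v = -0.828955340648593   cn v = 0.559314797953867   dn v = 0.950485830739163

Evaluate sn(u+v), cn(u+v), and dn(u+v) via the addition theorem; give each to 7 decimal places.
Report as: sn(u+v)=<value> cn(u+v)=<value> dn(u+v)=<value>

sn(u+v)=0.1656681 cn(u+v)=0.9861816 dn(u+v)=0.9980695

m = k² = 0.140543261881
D = 1 − m·sn²u·sn²v = 0.9206568219419643
sn(u+v) = (sn u·cn v·dn v + sn v·cn u·dn u)/D = 0.1525234502825033/0.9206568219419643 = 0.165668082446597
cn(u+v) = (cn u·cn v − sn u·sn v·dn u·dn v)/D = 0.9079347889040262/0.9206568219419643 = 0.9861815687075416
dn(u+v) = (dn u·dn v − m·sn u·sn v·cn u·cn v)/D = 0.9188794639473756/0.9206568219419643 = 0.9980694674147532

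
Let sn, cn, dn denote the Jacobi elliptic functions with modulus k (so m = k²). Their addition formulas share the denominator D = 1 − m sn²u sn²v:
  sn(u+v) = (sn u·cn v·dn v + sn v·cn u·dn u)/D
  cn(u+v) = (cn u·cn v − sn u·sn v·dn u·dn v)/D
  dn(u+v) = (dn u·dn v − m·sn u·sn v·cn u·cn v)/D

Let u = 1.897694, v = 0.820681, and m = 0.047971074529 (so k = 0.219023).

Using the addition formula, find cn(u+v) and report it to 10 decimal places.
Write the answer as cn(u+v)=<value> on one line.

sn u = 0.9552509091273384, cn u = -0.2957967217725602, dn u = 0.9778681855168396
sn v = 0.7289748726255815, cn v = 0.6845404554009334, dn v = 0.9871716981383794
m = k² = 0.047971074529
D = 1 − m·sn²u·sn²v = 0.9767384053647586
cn(u+v) = (cn u·cn v − sn u·sn v·dn u·dn v)/D = -0.8746918230741563/0.9767384053647586 = -0.8955231188513638

cn(u+v)=-0.8955231189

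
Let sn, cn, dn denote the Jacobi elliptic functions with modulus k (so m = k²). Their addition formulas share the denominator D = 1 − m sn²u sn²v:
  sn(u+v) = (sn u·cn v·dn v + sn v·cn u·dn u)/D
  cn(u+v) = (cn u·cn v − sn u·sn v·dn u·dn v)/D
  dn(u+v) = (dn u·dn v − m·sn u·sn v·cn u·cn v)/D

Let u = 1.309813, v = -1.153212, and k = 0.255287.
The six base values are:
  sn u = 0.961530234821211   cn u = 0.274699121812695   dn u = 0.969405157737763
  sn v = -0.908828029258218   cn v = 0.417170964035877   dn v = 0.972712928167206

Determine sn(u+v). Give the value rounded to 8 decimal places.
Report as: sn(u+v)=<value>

m = k² = 0.065171452369
D = 1 − m·sn²u·sn²v = 0.9502323980473878
sn(u+v) = (sn u·cn v·dn v + sn v·cn u·dn u)/D = 0.1481609079101028/0.9502323980473878 = 0.1559207076232672

sn(u+v)=0.15592071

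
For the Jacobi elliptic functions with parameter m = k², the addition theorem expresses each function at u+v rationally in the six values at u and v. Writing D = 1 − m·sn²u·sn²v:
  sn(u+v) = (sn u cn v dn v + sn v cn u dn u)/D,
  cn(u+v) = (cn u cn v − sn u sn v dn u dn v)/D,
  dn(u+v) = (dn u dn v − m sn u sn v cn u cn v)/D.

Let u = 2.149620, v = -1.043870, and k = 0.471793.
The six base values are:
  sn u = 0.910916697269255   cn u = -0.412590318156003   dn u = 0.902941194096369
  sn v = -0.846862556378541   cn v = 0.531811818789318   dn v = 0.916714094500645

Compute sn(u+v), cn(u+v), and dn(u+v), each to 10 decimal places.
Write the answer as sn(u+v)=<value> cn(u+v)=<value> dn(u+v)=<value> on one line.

m = k² = 0.222588634849
D = 1 − m·sn²u·sn²v = 0.8675395659091473
sn(u+v) = (sn u·cn v·dn v + sn v·cn u·dn u)/D = 0.7595837895848304/0.8675395659091473 = 0.875560976621068
cn(u+v) = (cn u·cn v − sn u·sn v·dn u·dn v)/D = 0.419114978278968/0.8675395659091473 = 0.4831076238462415
dn(u+v) = (dn u·dn v − m·sn u·sn v·cn u·cn v)/D = 0.7900623284311937/0.8675395659091473 = 0.9106931366331857

sn(u+v)=0.8755609766 cn(u+v)=0.4831076238 dn(u+v)=0.9106931366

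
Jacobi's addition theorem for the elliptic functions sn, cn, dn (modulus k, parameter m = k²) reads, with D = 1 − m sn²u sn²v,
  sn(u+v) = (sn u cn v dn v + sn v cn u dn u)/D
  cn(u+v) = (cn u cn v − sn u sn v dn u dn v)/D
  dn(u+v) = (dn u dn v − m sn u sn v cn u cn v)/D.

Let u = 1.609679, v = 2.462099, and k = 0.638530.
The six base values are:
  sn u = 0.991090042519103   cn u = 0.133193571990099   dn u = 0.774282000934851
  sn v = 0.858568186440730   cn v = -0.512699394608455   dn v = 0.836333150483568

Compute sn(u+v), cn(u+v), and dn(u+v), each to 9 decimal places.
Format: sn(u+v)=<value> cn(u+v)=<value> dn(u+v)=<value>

sn(u+v)=-0.477341903 cn(u+v)=-0.878717650 dn(u+v)=0.952417300

m = k² = 0.4077205609
D = 1 − m·sn²u·sn²v = 0.7047849984934247
sn(u+v) = (sn u·cn v·dn v + sn v·cn u·dn u)/D = -0.3364234121318354/0.7047849984934247 = -0.4773419026383747
cn(u+v) = (cn u·cn v − sn u·sn v·dn u·dn v)/D = -0.619307017456568/0.7047849984934247 = -0.8787176497519419
dn(u+v) = (dn u·dn v − m·sn u·sn v·cn u·cn v)/D = 0.6712494250483389/0.7047849984934247 = 0.952417299578208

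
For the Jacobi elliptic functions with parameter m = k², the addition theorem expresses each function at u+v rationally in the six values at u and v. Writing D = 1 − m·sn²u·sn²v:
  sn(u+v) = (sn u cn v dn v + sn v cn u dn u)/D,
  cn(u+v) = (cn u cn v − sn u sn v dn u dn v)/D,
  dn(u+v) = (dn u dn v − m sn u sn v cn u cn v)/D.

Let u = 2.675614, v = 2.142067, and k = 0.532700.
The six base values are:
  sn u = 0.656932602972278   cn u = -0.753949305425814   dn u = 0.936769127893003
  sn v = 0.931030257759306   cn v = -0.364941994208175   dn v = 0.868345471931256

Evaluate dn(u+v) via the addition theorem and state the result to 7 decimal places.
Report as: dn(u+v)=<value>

dn(u+v)=0.8566176

m = k² = 0.28376929
D = 1 − m·sn²u·sn²v = 0.8938464270055868
dn(u+v) = (dn u·dn v − m·sn u·sn v·cn u·cn v)/D = 0.7656845447138629/0.8938464270055868 = 0.8566175593260801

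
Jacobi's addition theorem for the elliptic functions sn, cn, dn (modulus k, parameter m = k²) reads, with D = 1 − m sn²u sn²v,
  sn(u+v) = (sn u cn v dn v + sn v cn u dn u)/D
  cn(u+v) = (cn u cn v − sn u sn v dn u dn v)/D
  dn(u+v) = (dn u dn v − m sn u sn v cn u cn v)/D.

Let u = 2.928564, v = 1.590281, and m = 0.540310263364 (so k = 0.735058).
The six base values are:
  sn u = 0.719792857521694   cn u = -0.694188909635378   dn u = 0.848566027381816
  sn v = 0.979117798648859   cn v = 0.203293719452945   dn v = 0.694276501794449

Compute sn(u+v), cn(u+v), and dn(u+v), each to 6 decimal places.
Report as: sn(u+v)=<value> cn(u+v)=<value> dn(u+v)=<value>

m = k² = 0.540310263364
D = 1 − m·sn²u·sn²v = 0.7316335794810353
sn(u+v) = (sn u·cn v·dn v + sn v·cn u·dn u)/D = -0.4751711075482701/0.7316335794810353 = -0.6494659633929323
cn(u+v) = (cn u·cn v − sn u·sn v·dn u·dn v)/D = -0.556327343544772/0.7316335794810353 = -0.7603906643259702
dn(u+v) = (dn u·dn v − m·sn u·sn v·cn u·cn v)/D = 0.6428781743280697/0.7316335794810353 = 0.8786887211820951

sn(u+v)=-0.649466 cn(u+v)=-0.760391 dn(u+v)=0.878689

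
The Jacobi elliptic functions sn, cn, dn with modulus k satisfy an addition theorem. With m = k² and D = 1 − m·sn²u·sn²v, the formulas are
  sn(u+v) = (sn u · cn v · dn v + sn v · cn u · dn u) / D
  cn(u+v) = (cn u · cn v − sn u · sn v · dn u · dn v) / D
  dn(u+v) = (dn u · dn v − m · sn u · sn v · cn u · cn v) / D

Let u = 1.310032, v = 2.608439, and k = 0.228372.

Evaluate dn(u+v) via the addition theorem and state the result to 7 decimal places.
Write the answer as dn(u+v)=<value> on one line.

dn(u+v)=0.9882938

sn u = 0.9625319472070349, cn u = 0.2711683067871942, dn u = 0.9755414976975174
sn v = 0.5428388924873843, cn v = -0.8398368513009357, dn v = 0.9922860658952674
m = k² = 0.052153770384
D = 1 − m·sn²u·sn²v = 0.9857617069210501
dn(u+v) = (dn u·dn v − m·sn u·sn v·cn u·cn v)/D = 0.9742221477666583/0.9857617069210501 = 0.9882937640269729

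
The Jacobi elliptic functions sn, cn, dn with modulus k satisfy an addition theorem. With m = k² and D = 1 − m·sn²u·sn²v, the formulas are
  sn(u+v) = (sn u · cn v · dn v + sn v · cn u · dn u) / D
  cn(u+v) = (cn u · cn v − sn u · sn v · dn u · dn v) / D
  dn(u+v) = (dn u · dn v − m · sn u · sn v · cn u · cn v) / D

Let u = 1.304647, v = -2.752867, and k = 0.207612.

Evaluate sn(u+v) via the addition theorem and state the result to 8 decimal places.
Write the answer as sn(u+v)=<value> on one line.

sn(u+v)=-0.99064434

sn u = 0.9617489560519152, cn u = 0.2739323740141921, dn u = 0.979863072988305
sn v = -0.4104054953142715, cn v = -0.9119031359831194, dn v = 0.9963634326709371
m = k² = 0.043102742544
D = 1 − m·sn²u·sn²v = 0.9932848659575932
sn(u+v) = (sn u·cn v·dn v + sn v·cn u·dn u)/D = -0.9839920307171581/0.9932848659575932 = -0.9906443402502905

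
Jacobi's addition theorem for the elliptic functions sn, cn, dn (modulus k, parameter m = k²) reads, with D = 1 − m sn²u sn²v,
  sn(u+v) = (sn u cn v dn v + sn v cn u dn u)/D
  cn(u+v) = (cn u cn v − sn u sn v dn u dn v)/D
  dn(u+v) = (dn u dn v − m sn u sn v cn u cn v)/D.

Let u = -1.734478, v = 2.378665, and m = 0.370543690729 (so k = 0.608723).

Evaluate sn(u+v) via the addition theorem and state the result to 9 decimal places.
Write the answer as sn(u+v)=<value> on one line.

sn u = -0.9998313532532642, cn u = 0.01836477747609257, dn u = 0.7934615811165831
sn v = 0.8756747589781434, cn v = -0.4829013527508185, dn v = 0.8460879207467076
m = k² = 0.370543690729
D = 1 − m·sn²u·sn²v = 0.7159605985166595
sn(u+v) = (sn u·cn v·dn v + sn v·cn u·dn u)/D = 0.4212682059100456/0.7159605985166595 = 0.5883957954988542

sn(u+v)=0.588395795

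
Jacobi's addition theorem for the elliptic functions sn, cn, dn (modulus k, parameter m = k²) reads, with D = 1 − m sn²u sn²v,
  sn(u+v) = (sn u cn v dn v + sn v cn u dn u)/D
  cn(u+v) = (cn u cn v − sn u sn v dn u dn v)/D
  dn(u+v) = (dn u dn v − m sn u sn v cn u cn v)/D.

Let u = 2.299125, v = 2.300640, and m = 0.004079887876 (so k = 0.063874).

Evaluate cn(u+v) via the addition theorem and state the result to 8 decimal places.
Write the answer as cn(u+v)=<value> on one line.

cn(u+v)=-0.11693468

sn u = 0.7481855265982425, cn u = -0.6634895762473669, dn u = 0.9988574242150523
sn v = 0.7471806305645512, cn v = -0.6646210238242239, dn v = 0.9988604931150917
m = k² = 0.004079887876
D = 1 − m·sn²u·sn²v = 0.9987249769289678
cn(u+v) = (cn u·cn v − sn u·sn v·dn u·dn v)/D = -0.116785587855472/0.9987249769289678 = -0.1169346822731742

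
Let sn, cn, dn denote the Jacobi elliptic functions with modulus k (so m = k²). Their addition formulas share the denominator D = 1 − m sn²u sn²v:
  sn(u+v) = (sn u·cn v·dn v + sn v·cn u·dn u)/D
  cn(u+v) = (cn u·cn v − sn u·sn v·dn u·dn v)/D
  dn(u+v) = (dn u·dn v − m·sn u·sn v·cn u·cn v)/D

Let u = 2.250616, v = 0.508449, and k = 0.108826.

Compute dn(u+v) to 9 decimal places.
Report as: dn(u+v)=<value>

sn u = 0.7827774998335704, cn u = -0.6223016838755177, dn u = 0.9963650198033809
sn v = 0.486607846977014, cn v = 0.8736205144457145, dn v = 0.9985968685903808
m = k² = 0.011843098276
D = 1 − m·sn²u·sn²v = 0.9982816951464945
dn(u+v) = (dn u·dn v − m·sn u·sn v·cn u·cn v)/D = 0.9974194749623517/0.9982816951464945 = 0.9991362957085812

dn(u+v)=0.999136296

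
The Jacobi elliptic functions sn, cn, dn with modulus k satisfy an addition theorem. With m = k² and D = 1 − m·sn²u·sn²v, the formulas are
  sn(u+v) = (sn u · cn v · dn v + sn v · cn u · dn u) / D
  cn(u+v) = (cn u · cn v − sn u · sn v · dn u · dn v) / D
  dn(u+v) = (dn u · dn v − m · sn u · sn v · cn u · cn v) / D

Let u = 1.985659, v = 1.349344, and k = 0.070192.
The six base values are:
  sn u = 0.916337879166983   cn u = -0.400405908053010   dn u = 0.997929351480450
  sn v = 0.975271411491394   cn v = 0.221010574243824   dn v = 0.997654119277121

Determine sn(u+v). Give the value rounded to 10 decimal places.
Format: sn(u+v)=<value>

m = k² = 0.004926916864
D = 1 − m·sn²u·sn²v = 0.9960650655610069
sn(u+v) = (sn u·cn v·dn v + sn v·cn u·dn u)/D = -0.1876505654204083/0.9960650655610069 = -0.188391875097757

sn(u+v)=-0.1883918751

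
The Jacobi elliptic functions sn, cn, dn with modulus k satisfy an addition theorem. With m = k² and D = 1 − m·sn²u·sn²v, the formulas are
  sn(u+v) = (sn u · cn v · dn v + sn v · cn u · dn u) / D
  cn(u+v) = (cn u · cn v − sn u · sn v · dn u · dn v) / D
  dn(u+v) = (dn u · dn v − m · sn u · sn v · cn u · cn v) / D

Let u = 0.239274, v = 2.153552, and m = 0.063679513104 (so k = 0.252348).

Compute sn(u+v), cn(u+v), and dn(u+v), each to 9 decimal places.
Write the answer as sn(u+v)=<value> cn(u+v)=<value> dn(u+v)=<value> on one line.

sn u = 0.2368577547770788, cn u = 0.9715443396994093, dn u = 0.9982121406206636
sn v = 0.8574694688945572, cn v = -0.5145348481042718, dn v = 0.9763090649335801
m = k² = 0.063679513104
D = 1 − m·sn²u·sn²v = 0.9973732890686288
sn(u+v) = (sn u·cn v·dn v + sn v·cn u·dn u)/D = 0.7125958802036833/0.9973732890686288 = 0.7144725931743394
cn(u+v) = (cn u·cn v − sn u·sn v·dn u·dn v)/D = -0.6978256152251166/0.9973732890686288 = -0.699663428801831
dn(u+v) = (dn u·dn v − m·sn u·sn v·cn u·cn v)/D = 0.981028783395924/0.9973732890686288 = 0.9836124489678606

sn(u+v)=0.714472593 cn(u+v)=-0.699663429 dn(u+v)=0.983612449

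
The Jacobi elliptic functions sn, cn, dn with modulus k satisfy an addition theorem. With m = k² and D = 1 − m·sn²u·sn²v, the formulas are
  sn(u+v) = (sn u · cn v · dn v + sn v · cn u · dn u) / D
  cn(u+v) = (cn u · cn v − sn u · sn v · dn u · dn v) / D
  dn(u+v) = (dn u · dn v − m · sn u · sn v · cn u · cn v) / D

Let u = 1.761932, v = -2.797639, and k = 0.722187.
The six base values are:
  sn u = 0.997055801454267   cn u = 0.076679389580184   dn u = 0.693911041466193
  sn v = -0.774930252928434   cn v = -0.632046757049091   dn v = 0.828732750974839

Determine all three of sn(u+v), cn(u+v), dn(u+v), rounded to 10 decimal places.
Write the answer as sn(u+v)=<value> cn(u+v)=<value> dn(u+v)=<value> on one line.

m = k² = 0.521554062969
D = 1 − m·sn²u·sn²v = 0.6886395155151471
sn(u+v) = (sn u·cn v·dn v + sn v·cn u·dn u)/D = -0.5634886948922501/0.6886395155151471 = -0.8182636665436254
cn(u+v) = (cn u·cn v − sn u·sn v·dn u·dn v)/D = 0.3958596633373565/0.6886395155151471 = 0.5748430846888414
dn(u+v) = (dn u·dn v − m·sn u·sn v·cn u·cn v)/D = 0.5555364904275234/0.6886395155151471 = 0.8067159637389469

sn(u+v)=-0.8182636665 cn(u+v)=0.5748430847 dn(u+v)=0.8067159637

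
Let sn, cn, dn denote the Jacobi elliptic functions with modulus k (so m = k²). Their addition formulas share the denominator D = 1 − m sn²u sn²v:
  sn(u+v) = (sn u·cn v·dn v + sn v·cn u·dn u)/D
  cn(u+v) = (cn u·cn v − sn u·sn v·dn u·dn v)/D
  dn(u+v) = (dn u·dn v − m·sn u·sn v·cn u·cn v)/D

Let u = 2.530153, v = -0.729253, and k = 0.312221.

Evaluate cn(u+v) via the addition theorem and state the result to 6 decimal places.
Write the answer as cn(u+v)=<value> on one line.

cn(u+v)=-0.179224

sn u = 0.6346945122088709, cn u = -0.7727631436423087, dn u = 0.9801686847131923
sn v = -0.6620852363240379, cn v = 0.7494285421851391, dn v = 0.9784007958043186
m = k² = 0.097481952841
D = 1 − m·sn²u·sn²v = 0.9827860112493866
cn(u+v) = (cn u·cn v − sn u·sn v·dn u·dn v)/D = -0.1761389021975178/0.9827860112493866 = -0.1792240632053743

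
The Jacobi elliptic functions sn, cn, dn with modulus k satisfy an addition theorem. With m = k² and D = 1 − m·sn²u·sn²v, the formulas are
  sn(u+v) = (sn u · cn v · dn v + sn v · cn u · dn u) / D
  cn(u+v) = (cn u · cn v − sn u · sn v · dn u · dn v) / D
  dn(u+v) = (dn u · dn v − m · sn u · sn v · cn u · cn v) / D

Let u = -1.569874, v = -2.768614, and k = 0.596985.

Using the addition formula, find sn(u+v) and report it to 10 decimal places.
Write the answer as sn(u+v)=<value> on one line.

sn u = -0.9897190264194473, cn u = 0.1430253430107452, dn u = 0.8067833256621961
sn v = -0.6501135782406279, cn v = -0.7598370452848209, dn v = 0.9216138768636149
m = k² = 0.356391090225
D = 1 − m·sn²u·sn²v = 0.8524534190397677
sn(u+v) = (sn u·cn v·dn v + sn v·cn u·dn u)/D = 0.6180599362079999/0.8524534190397677 = 0.7250366089260378

sn(u+v)=0.7250366089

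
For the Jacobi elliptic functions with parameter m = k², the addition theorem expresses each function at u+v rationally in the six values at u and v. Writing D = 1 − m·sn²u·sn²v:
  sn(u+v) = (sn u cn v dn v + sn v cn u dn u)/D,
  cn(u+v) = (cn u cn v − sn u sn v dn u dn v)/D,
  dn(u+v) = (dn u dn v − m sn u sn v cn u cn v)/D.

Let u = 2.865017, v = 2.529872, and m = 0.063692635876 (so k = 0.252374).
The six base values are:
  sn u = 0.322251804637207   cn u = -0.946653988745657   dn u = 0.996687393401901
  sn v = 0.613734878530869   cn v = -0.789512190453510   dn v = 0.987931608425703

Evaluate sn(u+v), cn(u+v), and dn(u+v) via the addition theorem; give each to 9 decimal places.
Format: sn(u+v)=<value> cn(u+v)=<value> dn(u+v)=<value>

m = k² = 0.063692635876
D = 1 − m·sn²u·sn²v = 0.9975086109672682
sn(u+v) = (sn u·cn v·dn v + sn v·cn u·dn u)/D = -0.8304212314612213/0.9975086109672682 = -0.832495301124243
cn(u+v) = (cn u·cn v − sn u·sn v·dn u·dn v)/D = 0.5526517957016674/0.9975086109672682 = 0.5540321052123748
dn(u+v) = (dn u·dn v − m·sn u·sn v·cn u·cn v)/D = 0.9752440843653747/0.9975086109672682 = 0.9776798652592042

sn(u+v)=-0.832495301 cn(u+v)=0.554032105 dn(u+v)=0.977679865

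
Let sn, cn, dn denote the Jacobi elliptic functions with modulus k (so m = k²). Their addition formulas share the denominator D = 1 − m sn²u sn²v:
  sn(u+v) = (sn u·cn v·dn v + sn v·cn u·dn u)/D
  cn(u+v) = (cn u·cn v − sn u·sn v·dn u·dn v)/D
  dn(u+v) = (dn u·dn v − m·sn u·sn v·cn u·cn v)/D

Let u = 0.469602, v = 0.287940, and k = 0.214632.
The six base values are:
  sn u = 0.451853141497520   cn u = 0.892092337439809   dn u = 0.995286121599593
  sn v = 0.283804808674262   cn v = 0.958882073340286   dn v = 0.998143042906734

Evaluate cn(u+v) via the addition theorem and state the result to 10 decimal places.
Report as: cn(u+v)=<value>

cn(u+v)=0.7285667053

m = k² = 0.046066895424
D = 1 − m·sn²u·sn²v = 0.9992424294971501
cn(u+v) = (cn u·cn v − sn u·sn v·dn u·dn v)/D = 0.7280147646575328/0.9992424294971501 = 0.7285667053028287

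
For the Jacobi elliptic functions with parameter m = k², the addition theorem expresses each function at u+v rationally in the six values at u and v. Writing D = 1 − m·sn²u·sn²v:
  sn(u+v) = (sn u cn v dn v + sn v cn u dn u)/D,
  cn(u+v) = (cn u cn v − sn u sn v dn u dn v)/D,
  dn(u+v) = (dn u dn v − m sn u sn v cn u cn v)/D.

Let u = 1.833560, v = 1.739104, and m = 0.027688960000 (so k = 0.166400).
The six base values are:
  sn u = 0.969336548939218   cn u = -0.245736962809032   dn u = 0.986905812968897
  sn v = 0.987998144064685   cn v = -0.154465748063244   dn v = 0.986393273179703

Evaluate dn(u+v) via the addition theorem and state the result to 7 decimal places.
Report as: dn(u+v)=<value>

m = k² = 0.02768896
D = 1 − m·sn²u·sn²v = 0.9746038386402062
dn(u+v) = (dn u·dn v − m·sn u·sn v·cn u·cn v)/D = 0.972470694313875/0.9746038386402062 = 0.9978112703421038

dn(u+v)=0.9978113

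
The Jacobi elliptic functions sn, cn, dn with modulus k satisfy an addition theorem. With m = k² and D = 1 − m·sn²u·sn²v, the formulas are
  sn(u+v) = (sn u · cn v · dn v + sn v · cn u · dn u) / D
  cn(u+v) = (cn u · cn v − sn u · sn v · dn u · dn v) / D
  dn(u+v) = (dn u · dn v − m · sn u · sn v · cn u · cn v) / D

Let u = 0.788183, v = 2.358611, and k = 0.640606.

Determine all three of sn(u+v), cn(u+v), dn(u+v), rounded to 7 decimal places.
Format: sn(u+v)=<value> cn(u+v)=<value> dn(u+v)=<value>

sn(u+v)=0.4057542 cn(u+v)=-0.9139822 dn(u+v)=0.9656278

sn u = 0.6880611741586349, cn u = 0.7256526859424147, dn u = 0.897617075981751
sn v = 0.9003499816093067, cn v = -0.4351665320496523, dn v = 0.8169068662632714
m = k² = 0.410376047236
D = 1 − m·sn²u·sn²v = 0.842507880201852
sn(u+v) = (sn u·cn v·dn v + sn v·cn u·dn u)/D = 0.3418511512288611/0.842507880201852 = 0.4057542478379654
cn(u+v) = (cn u·cn v − sn u·sn v·dn u·dn v)/D = -0.7700372189743302/0.842507880201852 = -0.91398221556081
dn(u+v) = (dn u·dn v − m·sn u·sn v·cn u·cn v)/D = 0.8135490621694198/0.842507880201852 = 0.9656278371835595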